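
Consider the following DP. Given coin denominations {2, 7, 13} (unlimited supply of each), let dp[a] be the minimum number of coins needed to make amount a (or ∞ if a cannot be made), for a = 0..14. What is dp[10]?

5

 a  0  1  2  3  4  5  6  7  8  9 10 11 12 13 14
dp  0  -  1  -  2  -  3  1  4  2  5  3  6  1  2
(- denotes ∞ / unreachable)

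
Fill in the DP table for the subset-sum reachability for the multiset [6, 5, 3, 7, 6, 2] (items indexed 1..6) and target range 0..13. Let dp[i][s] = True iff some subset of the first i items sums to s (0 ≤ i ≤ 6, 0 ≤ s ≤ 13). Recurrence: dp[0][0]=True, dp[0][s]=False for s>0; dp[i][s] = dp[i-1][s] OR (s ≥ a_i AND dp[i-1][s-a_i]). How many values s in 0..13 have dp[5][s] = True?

11

i\s   0   1   2   3   4   5   6   7   8   9  10  11  12  13
  0   T   F   F   F   F   F   F   F   F   F   F   F   F   F
  1   T   F   F   F   F   F   T   F   F   F   F   F   F   F
  2   T   F   F   F   F   T   T   F   F   F   F   T   F   F
  3   T   F   F   T   F   T   T   F   T   T   F   T   F   F
  4   T   F   F   T   F   T   T   T   T   T   T   T   T   T
  5   T   F   F   T   F   T   T   T   T   T   T   T   T   T
  6   T   F   T   T   F   T   T   T   T   T   T   T   T   T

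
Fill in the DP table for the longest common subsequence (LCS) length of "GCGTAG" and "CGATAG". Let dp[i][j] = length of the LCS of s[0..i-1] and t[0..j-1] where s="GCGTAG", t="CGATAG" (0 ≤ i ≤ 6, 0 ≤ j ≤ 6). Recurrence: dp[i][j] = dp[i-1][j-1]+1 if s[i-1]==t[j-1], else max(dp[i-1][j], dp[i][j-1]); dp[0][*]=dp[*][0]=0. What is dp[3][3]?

2

   ''  C  G  A  T  A  G
''  0  0  0  0  0  0  0
 G  0  0  1  1  1  1  1
 C  0  1  1  1  1  1  1
 G  0  1  2  2  2  2  2
 T  0  1  2  2  3  3  3
 A  0  1  2  3  3  4  4
 G  0  1  2  3  3  4  5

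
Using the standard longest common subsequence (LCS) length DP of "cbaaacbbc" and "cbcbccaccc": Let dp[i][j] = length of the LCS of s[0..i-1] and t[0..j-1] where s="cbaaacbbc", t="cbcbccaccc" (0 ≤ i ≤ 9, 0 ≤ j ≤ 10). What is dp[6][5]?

3

   ''  c  b  c  b  c  c  a  c  c  c
''  0  0  0  0  0  0  0  0  0  0  0
 c  0  1  1  1  1  1  1  1  1  1  1
 b  0  1  2  2  2  2  2  2  2  2  2
 a  0  1  2  2  2  2  2  3  3  3  3
 a  0  1  2  2  2  2  2  3  3  3  3
 a  0  1  2  2  2  2  2  3  3  3  3
 c  0  1  2  3  3  3  3  3  4  4  4
 b  0  1  2  3  4  4  4  4  4  4  4
 b  0  1  2  3  4  4  4  4  4  4  4
 c  0  1  2  3  4  5  5  5  5  5  5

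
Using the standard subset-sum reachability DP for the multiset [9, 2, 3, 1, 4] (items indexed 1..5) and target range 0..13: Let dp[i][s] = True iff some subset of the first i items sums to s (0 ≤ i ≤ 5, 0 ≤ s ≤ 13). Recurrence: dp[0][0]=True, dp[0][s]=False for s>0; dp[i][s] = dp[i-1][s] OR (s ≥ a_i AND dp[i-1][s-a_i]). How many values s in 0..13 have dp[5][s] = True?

14

i\s   0   1   2   3   4   5   6   7   8   9  10  11  12  13
  0   T   F   F   F   F   F   F   F   F   F   F   F   F   F
  1   T   F   F   F   F   F   F   F   F   T   F   F   F   F
  2   T   F   T   F   F   F   F   F   F   T   F   T   F   F
  3   T   F   T   T   F   T   F   F   F   T   F   T   T   F
  4   T   T   T   T   T   T   T   F   F   T   T   T   T   T
  5   T   T   T   T   T   T   T   T   T   T   T   T   T   T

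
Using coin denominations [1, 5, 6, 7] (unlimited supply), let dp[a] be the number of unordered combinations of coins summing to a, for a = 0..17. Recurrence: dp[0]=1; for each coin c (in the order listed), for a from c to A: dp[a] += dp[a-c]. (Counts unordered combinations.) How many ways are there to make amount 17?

after  coin     0     1     2     3     4     5     6     7     8     9    10    11    12    13    14    15    16    17
          1     1     1     1     1     1     1     1     1     1     1     1     1     1     1     1     1     1     1
          5     1     1     1     1     1     2     2     2     2     2     3     3     3     3     3     4     4     4
          6     1     1     1     1     1     2     3     3     3     3     4     5     6     6     6     7     8     9
          7     1     1     1     1     1     2     3     4     4     4     5     6     8     9    10    11    12    14

14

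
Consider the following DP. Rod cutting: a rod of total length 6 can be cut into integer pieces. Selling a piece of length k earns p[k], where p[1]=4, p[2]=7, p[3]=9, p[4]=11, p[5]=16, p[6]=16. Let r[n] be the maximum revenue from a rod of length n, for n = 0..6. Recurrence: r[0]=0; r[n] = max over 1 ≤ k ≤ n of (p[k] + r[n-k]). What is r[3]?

   n    0    1    2    3    4    5    6
r[n]    0    4    8   12   16   20   24

12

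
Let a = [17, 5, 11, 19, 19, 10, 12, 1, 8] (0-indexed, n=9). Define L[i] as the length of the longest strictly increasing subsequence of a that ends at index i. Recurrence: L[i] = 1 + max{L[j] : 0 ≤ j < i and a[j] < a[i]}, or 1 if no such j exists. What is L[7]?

1

   i    0    1    2    3    4    5    6    7    8
a[i]   17    5   11   19   19   10   12    1    8
L[i]    1    1    2    3    3    2    3    1    2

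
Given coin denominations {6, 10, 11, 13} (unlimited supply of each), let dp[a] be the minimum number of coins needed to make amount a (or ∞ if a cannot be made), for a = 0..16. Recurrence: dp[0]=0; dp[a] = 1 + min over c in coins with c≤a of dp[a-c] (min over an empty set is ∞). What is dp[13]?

1

 a  0  1  2  3  4  5  6  7  8  9 10 11 12 13 14 15 16
dp  0  -  -  -  -  -  1  -  -  -  1  1  2  1  -  -  2
(- denotes ∞ / unreachable)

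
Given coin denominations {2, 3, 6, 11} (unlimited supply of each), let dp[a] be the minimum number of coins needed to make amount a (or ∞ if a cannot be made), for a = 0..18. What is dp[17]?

2

 a  0  1  2  3  4  5  6  7  8  9 10 11 12 13 14 15 16 17 18
dp  0  -  1  1  2  2  1  3  2  2  3  1  2  2  2  3  3  2  3
(- denotes ∞ / unreachable)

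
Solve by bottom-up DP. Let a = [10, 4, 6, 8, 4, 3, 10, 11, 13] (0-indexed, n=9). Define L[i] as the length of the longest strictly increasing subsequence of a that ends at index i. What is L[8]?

6

   i    0    1    2    3    4    5    6    7    8
a[i]   10    4    6    8    4    3   10   11   13
L[i]    1    1    2    3    1    1    4    5    6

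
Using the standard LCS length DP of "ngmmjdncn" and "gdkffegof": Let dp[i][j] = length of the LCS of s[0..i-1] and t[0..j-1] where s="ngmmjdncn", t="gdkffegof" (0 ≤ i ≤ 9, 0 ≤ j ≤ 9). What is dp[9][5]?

2

   ''  g  d  k  f  f  e  g  o  f
''  0  0  0  0  0  0  0  0  0  0
 n  0  0  0  0  0  0  0  0  0  0
 g  0  1  1  1  1  1  1  1  1  1
 m  0  1  1  1  1  1  1  1  1  1
 m  0  1  1  1  1  1  1  1  1  1
 j  0  1  1  1  1  1  1  1  1  1
 d  0  1  2  2  2  2  2  2  2  2
 n  0  1  2  2  2  2  2  2  2  2
 c  0  1  2  2  2  2  2  2  2  2
 n  0  1  2  2  2  2  2  2  2  2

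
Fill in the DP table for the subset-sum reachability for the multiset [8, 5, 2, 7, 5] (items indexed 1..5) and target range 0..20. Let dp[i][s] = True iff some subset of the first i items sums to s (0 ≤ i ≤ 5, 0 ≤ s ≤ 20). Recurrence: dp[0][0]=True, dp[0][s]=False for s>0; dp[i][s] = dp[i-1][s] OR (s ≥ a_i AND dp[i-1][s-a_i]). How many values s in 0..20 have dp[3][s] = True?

8

i\s   0   1   2   3   4   5   6   7   8   9  10  11  12  13  14  15  16  17  18  19  20
  0   T   F   F   F   F   F   F   F   F   F   F   F   F   F   F   F   F   F   F   F   F
  1   T   F   F   F   F   F   F   F   T   F   F   F   F   F   F   F   F   F   F   F   F
  2   T   F   F   F   F   T   F   F   T   F   F   F   F   T   F   F   F   F   F   F   F
  3   T   F   T   F   F   T   F   T   T   F   T   F   F   T   F   T   F   F   F   F   F
  4   T   F   T   F   F   T   F   T   T   T   T   F   T   T   T   T   F   T   F   F   T
  5   T   F   T   F   F   T   F   T   T   T   T   F   T   T   T   T   F   T   T   T   T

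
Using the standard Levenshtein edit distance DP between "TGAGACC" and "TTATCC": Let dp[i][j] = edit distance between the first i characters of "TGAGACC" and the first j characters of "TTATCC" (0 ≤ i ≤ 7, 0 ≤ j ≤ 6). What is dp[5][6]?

   ''  T  T  A  T  C  C
''  0  1  2  3  4  5  6
 T  1  0  1  2  3  4  5
 G  2  1  1  2  3  4  5
 A  3  2  2  1  2  3  4
 G  4  3  3  2  2  3  4
 A  5  4  4  3  3  3  4
 C  6  5  5  4  4  3  3
 C  7  6  6  5  5  4  3

4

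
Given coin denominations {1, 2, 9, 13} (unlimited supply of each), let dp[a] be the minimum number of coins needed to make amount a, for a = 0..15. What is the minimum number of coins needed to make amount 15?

 a  0  1  2  3  4  5  6  7  8  9 10 11 12 13 14 15
dp  0  1  1  2  2  3  3  4  4  1  2  2  3  1  2  2

2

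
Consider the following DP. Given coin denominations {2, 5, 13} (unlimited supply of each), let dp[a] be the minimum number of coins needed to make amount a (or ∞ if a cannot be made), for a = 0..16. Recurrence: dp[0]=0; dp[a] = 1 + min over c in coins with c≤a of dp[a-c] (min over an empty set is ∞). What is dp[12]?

3

 a  0  1  2  3  4  5  6  7  8  9 10 11 12 13 14 15 16
dp  0  -  1  -  2  1  3  2  4  3  2  4  3  1  4  2  5
(- denotes ∞ / unreachable)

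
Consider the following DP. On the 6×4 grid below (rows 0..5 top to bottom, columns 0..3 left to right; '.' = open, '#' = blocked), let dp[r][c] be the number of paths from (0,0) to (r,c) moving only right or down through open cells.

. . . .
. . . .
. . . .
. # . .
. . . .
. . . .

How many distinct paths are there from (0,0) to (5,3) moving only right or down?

32

r\c   0   1   2   3
  0   1   1   1   1
  1   1   2   3   4
  2   1   3   6  10
  3   1   0   6  16
  4   1   1   7  23
  5   1   2   9  32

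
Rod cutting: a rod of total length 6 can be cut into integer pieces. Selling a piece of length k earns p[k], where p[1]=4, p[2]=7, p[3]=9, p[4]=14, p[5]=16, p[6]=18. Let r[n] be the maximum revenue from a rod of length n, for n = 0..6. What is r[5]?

   n    0    1    2    3    4    5    6
r[n]    0    4    8   12   16   20   24

20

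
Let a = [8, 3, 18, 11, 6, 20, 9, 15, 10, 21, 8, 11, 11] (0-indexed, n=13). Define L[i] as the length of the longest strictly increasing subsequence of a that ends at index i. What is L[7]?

   i    0    1    2    3    4    5    6    7    8    9   10   11   12
a[i]    8    3   18   11    6   20    9   15   10   21    8   11   11
L[i]    1    1    2    2    2    3    3    4    4    5    3    5    5

4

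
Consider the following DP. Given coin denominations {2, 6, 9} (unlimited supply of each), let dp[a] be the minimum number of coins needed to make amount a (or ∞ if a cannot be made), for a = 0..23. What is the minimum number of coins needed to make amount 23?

4

 a  0  1  2  3  4  5  6  7  8  9 10 11 12 13 14 15 16 17 18 19 20 21 22 23
dp  0  -  1  -  2  -  1  -  2  1  3  2  2  3  3  2  4  3  2  4  3  3  4  4
(- denotes ∞ / unreachable)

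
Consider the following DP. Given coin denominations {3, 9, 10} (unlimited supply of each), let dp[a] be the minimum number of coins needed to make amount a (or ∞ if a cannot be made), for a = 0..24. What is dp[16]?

3

 a  0  1  2  3  4  5  6  7  8  9 10 11 12 13 14 15 16 17 18 19 20 21 22 23 24
dp  0  -  -  1  -  -  2  -  -  1  1  -  2  2  -  3  3  -  2  2  2  3  3  3  4
(- denotes ∞ / unreachable)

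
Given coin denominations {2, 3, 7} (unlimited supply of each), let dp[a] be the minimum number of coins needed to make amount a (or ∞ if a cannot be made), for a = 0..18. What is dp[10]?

2

 a  0  1  2  3  4  5  6  7  8  9 10 11 12 13 14 15 16 17 18
dp  0  -  1  1  2  2  2  1  3  2  2  3  3  3  2  4  3  3  4
(- denotes ∞ / unreachable)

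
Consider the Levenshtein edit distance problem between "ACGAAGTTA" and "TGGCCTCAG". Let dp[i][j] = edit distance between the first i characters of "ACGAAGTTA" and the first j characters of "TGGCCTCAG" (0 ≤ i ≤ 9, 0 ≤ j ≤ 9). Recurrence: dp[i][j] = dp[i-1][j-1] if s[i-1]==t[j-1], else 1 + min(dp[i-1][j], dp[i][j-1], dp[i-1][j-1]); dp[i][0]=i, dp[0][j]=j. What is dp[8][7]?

   ''  T  G  G  C  C  T  C  A  G
''  0  1  2  3  4  5  6  7  8  9
 A  1  1  2  3  4  5  6  7  7  8
 C  2  2  2  3  3  4  5  6  7  8
 G  3  3  2  2  3  4  5  6  7  7
 A  4  4  3  3  3  4  5  6  6  7
 A  5  5  4  4  4  4  5  6  6  7
 G  6  6  5  4  5  5  5  6  7  6
 T  7  6  6  5  5  6  5  6  7  7
 T  8  7  7  6  6  6  6  6  7  8
 A  9  8  8  7  7  7  7  7  6  7

6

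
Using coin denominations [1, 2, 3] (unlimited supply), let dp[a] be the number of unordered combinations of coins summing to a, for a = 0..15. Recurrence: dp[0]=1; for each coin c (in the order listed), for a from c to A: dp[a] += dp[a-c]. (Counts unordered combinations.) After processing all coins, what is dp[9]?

after  coin     0     1     2     3     4     5     6     7     8     9    10    11    12    13    14    15
          1     1     1     1     1     1     1     1     1     1     1     1     1     1     1     1     1
          2     1     1     2     2     3     3     4     4     5     5     6     6     7     7     8     8
          3     1     1     2     3     4     5     7     8    10    12    14    16    19    21    24    27

12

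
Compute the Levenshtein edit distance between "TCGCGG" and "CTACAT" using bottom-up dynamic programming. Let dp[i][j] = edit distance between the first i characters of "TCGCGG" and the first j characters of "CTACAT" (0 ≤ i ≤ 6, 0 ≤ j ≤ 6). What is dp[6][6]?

5

   ''  C  T  A  C  A  T
''  0  1  2  3  4  5  6
 T  1  1  1  2  3  4  5
 C  2  1  2  2  2  3  4
 G  3  2  2  3  3  3  4
 C  4  3  3  3  3  4  4
 G  5  4  4  4  4  4  5
 G  6  5  5  5  5  5  5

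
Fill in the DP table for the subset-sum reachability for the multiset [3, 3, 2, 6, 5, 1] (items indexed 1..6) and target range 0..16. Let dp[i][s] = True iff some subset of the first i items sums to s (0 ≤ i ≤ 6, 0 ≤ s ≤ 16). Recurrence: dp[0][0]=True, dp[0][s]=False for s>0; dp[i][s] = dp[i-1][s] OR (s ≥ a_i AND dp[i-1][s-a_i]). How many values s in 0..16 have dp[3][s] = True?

6

i\s   0   1   2   3   4   5   6   7   8   9  10  11  12  13  14  15  16
  0   T   F   F   F   F   F   F   F   F   F   F   F   F   F   F   F   F
  1   T   F   F   T   F   F   F   F   F   F   F   F   F   F   F   F   F
  2   T   F   F   T   F   F   T   F   F   F   F   F   F   F   F   F   F
  3   T   F   T   T   F   T   T   F   T   F   F   F   F   F   F   F   F
  4   T   F   T   T   F   T   T   F   T   T   F   T   T   F   T   F   F
  5   T   F   T   T   F   T   T   T   T   T   T   T   T   T   T   F   T
  6   T   T   T   T   T   T   T   T   T   T   T   T   T   T   T   T   T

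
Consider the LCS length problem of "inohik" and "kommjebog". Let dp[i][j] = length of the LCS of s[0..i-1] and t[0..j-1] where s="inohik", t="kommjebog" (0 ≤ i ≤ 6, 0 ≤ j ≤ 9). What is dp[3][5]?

   ''  k  o  m  m  j  e  b  o  g
''  0  0  0  0  0  0  0  0  0  0
 i  0  0  0  0  0  0  0  0  0  0
 n  0  0  0  0  0  0  0  0  0  0
 o  0  0  1  1  1  1  1  1  1  1
 h  0  0  1  1  1  1  1  1  1  1
 i  0  0  1  1  1  1  1  1  1  1
 k  0  1  1  1  1  1  1  1  1  1

1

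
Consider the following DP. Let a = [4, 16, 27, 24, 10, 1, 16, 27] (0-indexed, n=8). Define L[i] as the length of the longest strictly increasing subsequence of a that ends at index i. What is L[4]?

   i    0    1    2    3    4    5    6    7
a[i]    4   16   27   24   10    1   16   27
L[i]    1    2    3    3    2    1    3    4

2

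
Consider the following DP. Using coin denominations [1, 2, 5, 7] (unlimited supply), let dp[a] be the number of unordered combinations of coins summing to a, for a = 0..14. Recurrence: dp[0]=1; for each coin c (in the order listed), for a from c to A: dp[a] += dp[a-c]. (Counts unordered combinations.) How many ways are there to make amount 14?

23

after  coin     0     1     2     3     4     5     6     7     8     9    10    11    12    13    14
          1     1     1     1     1     1     1     1     1     1     1     1     1     1     1     1
          2     1     1     2     2     3     3     4     4     5     5     6     6     7     7     8
          5     1     1     2     2     3     4     5     6     7     8    10    11    13    14    16
          7     1     1     2     2     3     4     5     7     8    10    12    14    17    19    23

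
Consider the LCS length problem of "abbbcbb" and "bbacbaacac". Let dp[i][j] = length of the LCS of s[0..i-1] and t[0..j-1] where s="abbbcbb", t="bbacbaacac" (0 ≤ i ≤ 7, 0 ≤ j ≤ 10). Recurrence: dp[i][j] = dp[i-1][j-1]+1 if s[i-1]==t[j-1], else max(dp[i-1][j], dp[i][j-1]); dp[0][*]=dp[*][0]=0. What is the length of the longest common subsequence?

   ''  b  b  a  c  b  a  a  c  a  c
''  0  0  0  0  0  0  0  0  0  0  0
 a  0  0  0  1  1  1  1  1  1  1  1
 b  0  1  1  1  1  2  2  2  2  2  2
 b  0  1  2  2  2  2  2  2  2  2  2
 b  0  1  2  2  2  3  3  3  3  3  3
 c  0  1  2  2  3  3  3  3  4  4  4
 b  0  1  2  2  3  4  4  4  4  4  4
 b  0  1  2  2  3  4  4  4  4  4  4

4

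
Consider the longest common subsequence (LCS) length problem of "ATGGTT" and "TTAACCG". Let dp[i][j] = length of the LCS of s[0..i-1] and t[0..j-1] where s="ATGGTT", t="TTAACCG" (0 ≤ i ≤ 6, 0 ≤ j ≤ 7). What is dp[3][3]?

   ''  T  T  A  A  C  C  G
''  0  0  0  0  0  0  0  0
 A  0  0  0  1  1  1  1  1
 T  0  1  1  1  1  1  1  1
 G  0  1  1  1  1  1  1  2
 G  0  1  1  1  1  1  1  2
 T  0  1  2  2  2  2  2  2
 T  0  1  2  2  2  2  2  2

1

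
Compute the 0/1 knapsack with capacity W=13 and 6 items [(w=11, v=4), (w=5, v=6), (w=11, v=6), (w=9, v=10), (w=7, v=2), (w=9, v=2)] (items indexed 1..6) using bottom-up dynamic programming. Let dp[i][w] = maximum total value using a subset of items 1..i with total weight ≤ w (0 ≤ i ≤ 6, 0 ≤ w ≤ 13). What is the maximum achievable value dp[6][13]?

10

i\w   0   1   2   3   4   5   6   7   8   9  10  11  12  13
  0   0   0   0   0   0   0   0   0   0   0   0   0   0   0
  1   0   0   0   0   0   0   0   0   0   0   0   4   4   4
  2   0   0   0   0   0   6   6   6   6   6   6   6   6   6
  3   0   0   0   0   0   6   6   6   6   6   6   6   6   6
  4   0   0   0   0   0   6   6   6   6  10  10  10  10  10
  5   0   0   0   0   0   6   6   6   6  10  10  10  10  10
  6   0   0   0   0   0   6   6   6   6  10  10  10  10  10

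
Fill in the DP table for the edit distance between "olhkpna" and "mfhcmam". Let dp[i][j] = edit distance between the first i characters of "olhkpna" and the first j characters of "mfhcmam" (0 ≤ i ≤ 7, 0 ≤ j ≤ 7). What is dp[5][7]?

   ''  m  f  h  c  m  a  m
''  0  1  2  3  4  5  6  7
 o  1  1  2  3  4  5  6  7
 l  2  2  2  3  4  5  6  7
 h  3  3  3  2  3  4  5  6
 k  4  4  4  3  3  4  5  6
 p  5  5  5  4  4  4  5  6
 n  6  6  6  5  5  5  5  6
 a  7  7  7  6  6  6  5  6

6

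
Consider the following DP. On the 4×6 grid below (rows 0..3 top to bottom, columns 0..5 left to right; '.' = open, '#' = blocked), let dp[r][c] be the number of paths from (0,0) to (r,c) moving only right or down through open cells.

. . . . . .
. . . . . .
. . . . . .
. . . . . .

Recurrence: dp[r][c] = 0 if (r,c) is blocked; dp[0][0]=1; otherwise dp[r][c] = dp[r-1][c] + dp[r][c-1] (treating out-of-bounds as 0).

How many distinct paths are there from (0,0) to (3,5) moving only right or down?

r\c   0   1   2   3   4   5
  0   1   1   1   1   1   1
  1   1   2   3   4   5   6
  2   1   3   6  10  15  21
  3   1   4  10  20  35  56

56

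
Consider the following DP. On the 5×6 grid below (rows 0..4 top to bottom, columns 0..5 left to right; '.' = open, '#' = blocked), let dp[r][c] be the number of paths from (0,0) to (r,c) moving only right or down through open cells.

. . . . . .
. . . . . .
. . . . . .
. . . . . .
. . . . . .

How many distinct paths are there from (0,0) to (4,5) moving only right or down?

r\c   0   1   2   3   4   5
  0   1   1   1   1   1   1
  1   1   2   3   4   5   6
  2   1   3   6  10  15  21
  3   1   4  10  20  35  56
  4   1   5  15  35  70 126

126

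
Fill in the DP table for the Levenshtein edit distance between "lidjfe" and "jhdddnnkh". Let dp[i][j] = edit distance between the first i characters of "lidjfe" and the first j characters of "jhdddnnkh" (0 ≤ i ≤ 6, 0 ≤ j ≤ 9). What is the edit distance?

8

   ''  j  h  d  d  d  n  n  k  h
''  0  1  2  3  4  5  6  7  8  9
 l  1  1  2  3  4  5  6  7  8  9
 i  2  2  2  3  4  5  6  7  8  9
 d  3  3  3  2  3  4  5  6  7  8
 j  4  3  4  3  3  4  5  6  7  8
 f  5  4  4  4  4  4  5  6  7  8
 e  6  5  5  5  5  5  5  6  7  8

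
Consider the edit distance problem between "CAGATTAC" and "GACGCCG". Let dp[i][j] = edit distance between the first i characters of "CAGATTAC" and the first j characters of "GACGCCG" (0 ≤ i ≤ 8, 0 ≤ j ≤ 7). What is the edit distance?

   ''  G  A  C  G  C  C  G
''  0  1  2  3  4  5  6  7
 C  1  1  2  2  3  4  5  6
 A  2  2  1  2  3  4  5  6
 G  3  2  2  2  2  3  4  5
 A  4  3  2  3  3  3  4  5
 T  5  4  3  3  4  4  4  5
 T  6  5  4  4  4  5  5  5
 A  7  6  5  5  5  5  6  6
 C  8  7  6  5  6  5  5  6

6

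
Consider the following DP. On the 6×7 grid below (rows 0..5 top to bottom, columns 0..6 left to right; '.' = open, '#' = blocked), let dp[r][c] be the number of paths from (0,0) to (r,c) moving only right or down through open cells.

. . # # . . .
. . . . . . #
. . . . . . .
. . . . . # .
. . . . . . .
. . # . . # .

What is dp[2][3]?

r\c   0   1   2   3   4   5   6
  0   1   1   0   0   0   0   0
  1   1   2   2   2   2   2   0
  2   1   3   5   7   9  11  11
  3   1   4   9  16  25   0  11
  4   1   5  14  30  55  55  66
  5   1   6   0  30  85   0  66

7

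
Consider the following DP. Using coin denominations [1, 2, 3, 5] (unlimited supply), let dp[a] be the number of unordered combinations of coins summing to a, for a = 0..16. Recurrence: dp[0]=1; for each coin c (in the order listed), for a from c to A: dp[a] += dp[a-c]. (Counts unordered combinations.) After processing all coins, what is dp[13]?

after  coin     0     1     2     3     4     5     6     7     8     9    10    11    12    13    14    15    16
          1     1     1     1     1     1     1     1     1     1     1     1     1     1     1     1     1     1
          2     1     1     2     2     3     3     4     4     5     5     6     6     7     7     8     8     9
          3     1     1     2     3     4     5     7     8    10    12    14    16    19    21    24    27    30
          5     1     1     2     3     4     6     8    10    13    16    20    24    29    34    40    47    54

34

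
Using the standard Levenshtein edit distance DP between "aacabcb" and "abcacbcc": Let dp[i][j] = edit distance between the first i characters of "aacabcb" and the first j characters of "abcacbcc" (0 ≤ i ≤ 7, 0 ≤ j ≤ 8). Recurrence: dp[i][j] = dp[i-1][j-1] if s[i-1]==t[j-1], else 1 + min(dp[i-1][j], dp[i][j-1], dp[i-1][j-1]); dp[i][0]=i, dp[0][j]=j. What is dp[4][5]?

   ''  a  b  c  a  c  b  c  c
''  0  1  2  3  4  5  6  7  8
 a  1  0  1  2  3  4  5  6  7
 a  2  1  1  2  2  3  4  5  6
 c  3  2  2  1  2  2  3  4  5
 a  4  3  3  2  1  2  3  4  5
 b  5  4  3  3  2  2  2  3  4
 c  6  5  4  3  3  2  3  2  3
 b  7  6  5  4  4  3  2  3  3

2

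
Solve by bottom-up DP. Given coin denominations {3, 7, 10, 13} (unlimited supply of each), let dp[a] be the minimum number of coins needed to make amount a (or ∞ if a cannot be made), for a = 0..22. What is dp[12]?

 a  0  1  2  3  4  5  6  7  8  9 10 11 12 13 14 15 16 17 18 19 20 21 22
dp  0  -  -  1  -  -  2  1  -  3  1  -  4  1  2  5  2  2  6  3  2  3  4
(- denotes ∞ / unreachable)

4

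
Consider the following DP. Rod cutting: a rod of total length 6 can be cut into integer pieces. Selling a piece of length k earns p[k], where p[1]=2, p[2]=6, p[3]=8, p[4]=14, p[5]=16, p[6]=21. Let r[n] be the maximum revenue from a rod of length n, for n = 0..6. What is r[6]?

21

   n    0    1    2    3    4    5    6
r[n]    0    2    6    8   14   16   21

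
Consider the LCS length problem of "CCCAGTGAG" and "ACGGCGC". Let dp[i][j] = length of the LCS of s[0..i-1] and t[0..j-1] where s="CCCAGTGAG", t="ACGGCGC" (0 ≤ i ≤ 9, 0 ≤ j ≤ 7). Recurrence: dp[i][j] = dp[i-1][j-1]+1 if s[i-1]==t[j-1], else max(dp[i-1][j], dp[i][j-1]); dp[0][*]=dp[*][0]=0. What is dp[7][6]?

3

   ''  A  C  G  G  C  G  C
''  0  0  0  0  0  0  0  0
 C  0  0  1  1  1  1  1  1
 C  0  0  1  1  1  2  2  2
 C  0  0  1  1  1  2  2  3
 A  0  1  1  1  1  2  2  3
 G  0  1  1  2  2  2  3  3
 T  0  1  1  2  2  2  3  3
 G  0  1  1  2  3  3  3  3
 A  0  1  1  2  3  3  3  3
 G  0  1  1  2  3  3  4  4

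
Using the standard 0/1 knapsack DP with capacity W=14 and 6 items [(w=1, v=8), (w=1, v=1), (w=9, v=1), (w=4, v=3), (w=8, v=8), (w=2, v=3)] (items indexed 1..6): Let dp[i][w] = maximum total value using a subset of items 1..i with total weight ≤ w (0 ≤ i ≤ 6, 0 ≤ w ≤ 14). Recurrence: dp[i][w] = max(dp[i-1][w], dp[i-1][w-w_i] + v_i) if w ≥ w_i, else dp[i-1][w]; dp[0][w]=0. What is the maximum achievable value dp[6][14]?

20

i\w   0   1   2   3   4   5   6   7   8   9  10  11  12  13  14
  0   0   0   0   0   0   0   0   0   0   0   0   0   0   0   0
  1   0   8   8   8   8   8   8   8   8   8   8   8   8   8   8
  2   0   8   9   9   9   9   9   9   9   9   9   9   9   9   9
  3   0   8   9   9   9   9   9   9   9   9   9  10  10  10  10
  4   0   8   9   9   9  11  12  12  12  12  12  12  12  12  12
  5   0   8   9   9   9  11  12  12  12  16  17  17  17  19  20
  6   0   8   9  11  12  12  12  14  15  16  17  19  20  20  20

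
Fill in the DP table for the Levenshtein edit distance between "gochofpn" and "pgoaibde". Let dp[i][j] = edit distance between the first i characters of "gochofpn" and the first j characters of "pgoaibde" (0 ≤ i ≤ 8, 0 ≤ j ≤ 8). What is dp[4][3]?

   ''  p  g  o  a  i  b  d  e
''  0  1  2  3  4  5  6  7  8
 g  1  1  1  2  3  4  5  6  7
 o  2  2  2  1  2  3  4  5  6
 c  3  3  3  2  2  3  4  5  6
 h  4  4  4  3  3  3  4  5  6
 o  5  5  5  4  4  4  4  5  6
 f  6  6  6  5  5  5  5  5  6
 p  7  6  7  6  6  6  6  6  6
 n  8  7  7  7  7  7  7  7  7

3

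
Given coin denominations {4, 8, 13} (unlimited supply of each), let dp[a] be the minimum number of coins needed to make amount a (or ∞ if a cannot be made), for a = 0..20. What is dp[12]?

 a  0  1  2  3  4  5  6  7  8  9 10 11 12 13 14 15 16 17 18 19 20
dp  0  -  -  -  1  -  -  -  1  -  -  -  2  1  -  -  2  2  -  -  3
(- denotes ∞ / unreachable)

2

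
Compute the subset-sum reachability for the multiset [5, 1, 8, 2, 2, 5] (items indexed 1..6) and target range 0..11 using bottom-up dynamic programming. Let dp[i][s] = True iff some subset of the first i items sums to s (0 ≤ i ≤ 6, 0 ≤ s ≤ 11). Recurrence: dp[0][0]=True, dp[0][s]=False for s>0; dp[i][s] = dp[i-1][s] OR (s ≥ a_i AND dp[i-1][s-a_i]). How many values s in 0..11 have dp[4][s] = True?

11

i\s   0   1   2   3   4   5   6   7   8   9  10  11
  0   T   F   F   F   F   F   F   F   F   F   F   F
  1   T   F   F   F   F   T   F   F   F   F   F   F
  2   T   T   F   F   F   T   T   F   F   F   F   F
  3   T   T   F   F   F   T   T   F   T   T   F   F
  4   T   T   T   T   F   T   T   T   T   T   T   T
  5   T   T   T   T   T   T   T   T   T   T   T   T
  6   T   T   T   T   T   T   T   T   T   T   T   T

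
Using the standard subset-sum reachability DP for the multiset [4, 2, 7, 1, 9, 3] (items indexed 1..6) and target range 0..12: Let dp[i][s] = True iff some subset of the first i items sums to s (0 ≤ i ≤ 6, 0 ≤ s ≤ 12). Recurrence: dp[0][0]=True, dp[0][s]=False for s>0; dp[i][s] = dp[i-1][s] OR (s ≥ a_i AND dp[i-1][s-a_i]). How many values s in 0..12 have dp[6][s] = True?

13

i\s   0   1   2   3   4   5   6   7   8   9  10  11  12
  0   T   F   F   F   F   F   F   F   F   F   F   F   F
  1   T   F   F   F   T   F   F   F   F   F   F   F   F
  2   T   F   T   F   T   F   T   F   F   F   F   F   F
  3   T   F   T   F   T   F   T   T   F   T   F   T   F
  4   T   T   T   T   T   T   T   T   T   T   T   T   T
  5   T   T   T   T   T   T   T   T   T   T   T   T   T
  6   T   T   T   T   T   T   T   T   T   T   T   T   T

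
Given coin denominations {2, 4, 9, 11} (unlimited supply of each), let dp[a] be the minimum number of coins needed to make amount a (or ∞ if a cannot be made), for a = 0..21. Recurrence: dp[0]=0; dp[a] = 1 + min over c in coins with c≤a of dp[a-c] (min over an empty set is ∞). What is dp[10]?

 a  0  1  2  3  4  5  6  7  8  9 10 11 12 13 14 15 16 17 18 19 20 21
dp  0  -  1  -  1  -  2  -  2  1  3  1  3  2  4  2  4  3  2  3  2  4
(- denotes ∞ / unreachable)

3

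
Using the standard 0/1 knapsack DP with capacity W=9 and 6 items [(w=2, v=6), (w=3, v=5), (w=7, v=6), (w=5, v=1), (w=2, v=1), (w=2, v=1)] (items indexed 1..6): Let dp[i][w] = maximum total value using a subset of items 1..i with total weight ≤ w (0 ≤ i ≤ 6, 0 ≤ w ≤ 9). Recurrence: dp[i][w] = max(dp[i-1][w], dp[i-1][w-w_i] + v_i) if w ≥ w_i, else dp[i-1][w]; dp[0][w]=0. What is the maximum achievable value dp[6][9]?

i\w   0   1   2   3   4   5   6   7   8   9
  0   0   0   0   0   0   0   0   0   0   0
  1   0   0   6   6   6   6   6   6   6   6
  2   0   0   6   6   6  11  11  11  11  11
  3   0   0   6   6   6  11  11  11  11  12
  4   0   0   6   6   6  11  11  11  11  12
  5   0   0   6   6   7  11  11  12  12  12
  6   0   0   6   6   7  11  11  12  12  13

13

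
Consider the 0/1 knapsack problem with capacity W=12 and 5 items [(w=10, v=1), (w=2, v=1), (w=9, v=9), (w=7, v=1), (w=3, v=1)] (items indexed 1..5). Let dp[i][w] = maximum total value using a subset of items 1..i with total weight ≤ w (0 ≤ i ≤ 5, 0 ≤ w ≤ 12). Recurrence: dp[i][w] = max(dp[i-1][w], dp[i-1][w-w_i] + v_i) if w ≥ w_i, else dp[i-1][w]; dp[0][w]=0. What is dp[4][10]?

9

i\w   0   1   2   3   4   5   6   7   8   9  10  11  12
  0   0   0   0   0   0   0   0   0   0   0   0   0   0
  1   0   0   0   0   0   0   0   0   0   0   1   1   1
  2   0   0   1   1   1   1   1   1   1   1   1   1   2
  3   0   0   1   1   1   1   1   1   1   9   9  10  10
  4   0   0   1   1   1   1   1   1   1   9   9  10  10
  5   0   0   1   1   1   2   2   2   2   9   9  10  10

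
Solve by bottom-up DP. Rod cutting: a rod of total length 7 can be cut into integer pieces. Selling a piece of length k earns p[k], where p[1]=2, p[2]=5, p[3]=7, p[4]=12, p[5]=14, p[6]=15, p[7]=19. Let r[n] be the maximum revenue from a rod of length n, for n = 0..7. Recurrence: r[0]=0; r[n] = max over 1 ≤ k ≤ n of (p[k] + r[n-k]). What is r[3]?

7

   n    0    1    2    3    4    5    6    7
r[n]    0    2    5    7   12   14   17   19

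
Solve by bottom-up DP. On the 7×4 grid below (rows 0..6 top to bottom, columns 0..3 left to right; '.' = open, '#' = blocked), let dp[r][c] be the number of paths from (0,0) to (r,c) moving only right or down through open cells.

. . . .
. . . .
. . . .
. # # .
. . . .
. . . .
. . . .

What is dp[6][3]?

20

r\c   0   1   2   3
  0   1   1   1   1
  1   1   2   3   4
  2   1   3   6  10
  3   1   0   0  10
  4   1   1   1  11
  5   1   2   3  14
  6   1   3   6  20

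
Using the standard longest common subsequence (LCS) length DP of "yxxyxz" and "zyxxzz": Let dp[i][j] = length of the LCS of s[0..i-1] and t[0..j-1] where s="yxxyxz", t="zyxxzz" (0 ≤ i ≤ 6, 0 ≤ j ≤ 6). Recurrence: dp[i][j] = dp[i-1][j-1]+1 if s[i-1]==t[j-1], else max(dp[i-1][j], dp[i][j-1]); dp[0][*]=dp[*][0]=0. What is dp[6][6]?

4

   ''  z  y  x  x  z  z
''  0  0  0  0  0  0  0
 y  0  0  1  1  1  1  1
 x  0  0  1  2  2  2  2
 x  0  0  1  2  3  3  3
 y  0  0  1  2  3  3  3
 x  0  0  1  2  3  3  3
 z  0  1  1  2  3  4  4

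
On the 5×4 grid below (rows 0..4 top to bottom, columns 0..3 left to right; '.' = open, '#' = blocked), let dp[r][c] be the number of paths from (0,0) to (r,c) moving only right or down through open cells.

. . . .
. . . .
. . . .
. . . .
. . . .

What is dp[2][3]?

r\c   0   1   2   3
  0   1   1   1   1
  1   1   2   3   4
  2   1   3   6  10
  3   1   4  10  20
  4   1   5  15  35

10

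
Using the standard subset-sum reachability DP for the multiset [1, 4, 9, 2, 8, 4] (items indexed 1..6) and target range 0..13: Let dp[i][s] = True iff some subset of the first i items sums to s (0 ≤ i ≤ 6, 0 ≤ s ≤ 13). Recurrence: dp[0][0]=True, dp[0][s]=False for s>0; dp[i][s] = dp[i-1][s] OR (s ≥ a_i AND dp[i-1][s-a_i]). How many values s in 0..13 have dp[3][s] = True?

7

i\s   0   1   2   3   4   5   6   7   8   9  10  11  12  13
  0   T   F   F   F   F   F   F   F   F   F   F   F   F   F
  1   T   T   F   F   F   F   F   F   F   F   F   F   F   F
  2   T   T   F   F   T   T   F   F   F   F   F   F   F   F
  3   T   T   F   F   T   T   F   F   F   T   T   F   F   T
  4   T   T   T   T   T   T   T   T   F   T   T   T   T   T
  5   T   T   T   T   T   T   T   T   T   T   T   T   T   T
  6   T   T   T   T   T   T   T   T   T   T   T   T   T   T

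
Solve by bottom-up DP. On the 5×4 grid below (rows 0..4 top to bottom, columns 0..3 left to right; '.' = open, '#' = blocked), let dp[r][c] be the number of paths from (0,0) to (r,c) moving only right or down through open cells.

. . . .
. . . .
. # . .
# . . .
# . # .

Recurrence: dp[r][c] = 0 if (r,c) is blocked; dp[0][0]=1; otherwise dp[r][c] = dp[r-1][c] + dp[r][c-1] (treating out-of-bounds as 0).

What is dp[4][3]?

r\c   0   1   2   3
  0   1   1   1   1
  1   1   2   3   4
  2   1   0   3   7
  3   0   0   3  10
  4   0   0   0  10

10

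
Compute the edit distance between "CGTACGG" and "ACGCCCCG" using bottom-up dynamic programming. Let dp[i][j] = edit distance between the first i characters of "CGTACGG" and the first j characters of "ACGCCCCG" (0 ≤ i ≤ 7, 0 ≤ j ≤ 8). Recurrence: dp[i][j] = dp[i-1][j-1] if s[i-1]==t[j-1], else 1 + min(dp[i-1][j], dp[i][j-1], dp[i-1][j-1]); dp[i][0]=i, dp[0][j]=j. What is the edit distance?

   ''  A  C  G  C  C  C  C  G
''  0  1  2  3  4  5  6  7  8
 C  1  1  1  2  3  4  5  6  7
 G  2  2  2  1  2  3  4  5  6
 T  3  3  3  2  2  3  4  5  6
 A  4  3  4  3  3  3  4  5  6
 C  5  4  3  4  3  3  3  4  5
 G  6  5  4  3  4  4  4  4  4
 G  7  6  5  4  4  5  5  5  4

4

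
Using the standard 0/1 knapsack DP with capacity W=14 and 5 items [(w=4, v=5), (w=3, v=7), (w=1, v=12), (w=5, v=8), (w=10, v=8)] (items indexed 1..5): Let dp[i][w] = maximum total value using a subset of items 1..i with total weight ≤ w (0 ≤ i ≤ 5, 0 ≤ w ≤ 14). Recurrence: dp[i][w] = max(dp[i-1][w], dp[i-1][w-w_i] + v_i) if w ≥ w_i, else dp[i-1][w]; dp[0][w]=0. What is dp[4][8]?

i\w   0   1   2   3   4   5   6   7   8   9  10  11  12  13  14
  0   0   0   0   0   0   0   0   0   0   0   0   0   0   0   0
  1   0   0   0   0   5   5   5   5   5   5   5   5   5   5   5
  2   0   0   0   7   7   7   7  12  12  12  12  12  12  12  12
  3   0  12  12  12  19  19  19  19  24  24  24  24  24  24  24
  4   0  12  12  12  19  19  20  20  24  27  27  27  27  32  32
  5   0  12  12  12  19  19  20  20  24  27  27  27  27  32  32

24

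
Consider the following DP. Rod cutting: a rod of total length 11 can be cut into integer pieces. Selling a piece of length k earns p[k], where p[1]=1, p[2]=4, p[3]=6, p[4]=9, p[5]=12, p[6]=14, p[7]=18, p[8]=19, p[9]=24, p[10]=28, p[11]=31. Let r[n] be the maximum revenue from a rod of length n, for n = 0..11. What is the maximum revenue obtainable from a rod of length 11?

   n    0    1    2    3    4    5    6    7    8    9   10   11
r[n]    0    1    4    6    9   12   14   18   19   24   28   31

31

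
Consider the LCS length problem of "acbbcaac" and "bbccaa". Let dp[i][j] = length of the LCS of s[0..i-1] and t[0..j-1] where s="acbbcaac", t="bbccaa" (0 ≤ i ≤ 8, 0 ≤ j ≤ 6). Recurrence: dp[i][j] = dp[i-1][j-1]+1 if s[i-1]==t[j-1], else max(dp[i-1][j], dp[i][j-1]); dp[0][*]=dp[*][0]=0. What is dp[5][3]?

3

   ''  b  b  c  c  a  a
''  0  0  0  0  0  0  0
 a  0  0  0  0  0  1  1
 c  0  0  0  1  1  1  1
 b  0  1  1  1  1  1  1
 b  0  1  2  2  2  2  2
 c  0  1  2  3  3  3  3
 a  0  1  2  3  3  4  4
 a  0  1  2  3  3  4  5
 c  0  1  2  3  4  4  5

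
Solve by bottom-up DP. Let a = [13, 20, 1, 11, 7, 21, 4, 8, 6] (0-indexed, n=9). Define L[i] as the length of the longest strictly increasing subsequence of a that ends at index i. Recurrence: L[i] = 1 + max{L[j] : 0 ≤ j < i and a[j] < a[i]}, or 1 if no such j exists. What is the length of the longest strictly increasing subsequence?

3

   i    0    1    2    3    4    5    6    7    8
a[i]   13   20    1   11    7   21    4    8    6
L[i]    1    2    1    2    2    3    2    3    3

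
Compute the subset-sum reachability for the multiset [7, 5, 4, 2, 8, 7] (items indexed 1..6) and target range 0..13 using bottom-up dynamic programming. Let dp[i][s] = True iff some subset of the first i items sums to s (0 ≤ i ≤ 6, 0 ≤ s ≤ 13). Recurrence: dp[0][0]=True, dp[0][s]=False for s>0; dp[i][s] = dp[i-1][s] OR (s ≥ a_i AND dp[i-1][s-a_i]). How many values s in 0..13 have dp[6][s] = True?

12

i\s   0   1   2   3   4   5   6   7   8   9  10  11  12  13
  0   T   F   F   F   F   F   F   F   F   F   F   F   F   F
  1   T   F   F   F   F   F   F   T   F   F   F   F   F   F
  2   T   F   F   F   F   T   F   T   F   F   F   F   T   F
  3   T   F   F   F   T   T   F   T   F   T   F   T   T   F
  4   T   F   T   F   T   T   T   T   F   T   F   T   T   T
  5   T   F   T   F   T   T   T   T   T   T   T   T   T   T
  6   T   F   T   F   T   T   T   T   T   T   T   T   T   T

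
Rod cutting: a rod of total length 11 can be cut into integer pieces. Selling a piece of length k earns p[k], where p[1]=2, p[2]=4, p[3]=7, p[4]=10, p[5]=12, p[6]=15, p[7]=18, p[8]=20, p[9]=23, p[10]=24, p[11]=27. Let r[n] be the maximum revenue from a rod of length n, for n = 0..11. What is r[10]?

   n    0    1    2    3    4    5    6    7    8    9   10   11
r[n]    0    2    4    7   10   12   15   18   20   23   25   28

25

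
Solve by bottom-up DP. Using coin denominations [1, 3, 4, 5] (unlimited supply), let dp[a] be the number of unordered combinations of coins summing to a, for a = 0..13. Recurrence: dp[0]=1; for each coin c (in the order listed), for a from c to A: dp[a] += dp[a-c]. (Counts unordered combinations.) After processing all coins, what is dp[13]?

after  coin     0     1     2     3     4     5     6     7     8     9    10    11    12    13
          1     1     1     1     1     1     1     1     1     1     1     1     1     1     1
          3     1     1     1     2     2     2     3     3     3     4     4     4     5     5
          4     1     1     1     2     3     3     4     5     6     7     8     9    11    12
          5     1     1     1     2     3     4     5     6     8    10    12    14    17    20

20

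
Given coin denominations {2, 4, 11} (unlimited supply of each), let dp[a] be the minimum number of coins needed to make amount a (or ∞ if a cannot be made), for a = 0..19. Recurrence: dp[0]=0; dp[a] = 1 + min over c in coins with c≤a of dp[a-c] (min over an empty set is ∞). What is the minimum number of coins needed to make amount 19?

 a  0  1  2  3  4  5  6  7  8  9 10 11 12 13 14 15 16 17 18 19
dp  0  -  1  -  1  -  2  -  2  -  3  1  3  2  4  2  4  3  5  3
(- denotes ∞ / unreachable)

3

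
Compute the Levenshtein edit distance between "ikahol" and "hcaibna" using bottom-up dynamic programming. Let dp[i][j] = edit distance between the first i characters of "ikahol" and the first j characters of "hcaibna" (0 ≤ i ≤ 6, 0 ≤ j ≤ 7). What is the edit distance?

   ''  h  c  a  i  b  n  a
''  0  1  2  3  4  5  6  7
 i  1  1  2  3  3  4  5  6
 k  2  2  2  3  4  4  5  6
 a  3  3  3  2  3  4  5  5
 h  4  3  4  3  3  4  5  6
 o  5  4  4  4  4  4  5  6
 l  6  5  5  5  5  5  5  6

6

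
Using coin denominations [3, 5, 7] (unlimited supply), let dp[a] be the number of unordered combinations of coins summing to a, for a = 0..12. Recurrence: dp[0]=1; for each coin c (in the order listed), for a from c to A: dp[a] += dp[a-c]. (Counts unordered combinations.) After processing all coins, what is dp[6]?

1

after  coin     0     1     2     3     4     5     6     7     8     9    10    11    12
          3     1     0     0     1     0     0     1     0     0     1     0     0     1
          5     1     0     0     1     0     1     1     0     1     1     1     1     1
          7     1     0     0     1     0     1     1     1     1     1     2     1     2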